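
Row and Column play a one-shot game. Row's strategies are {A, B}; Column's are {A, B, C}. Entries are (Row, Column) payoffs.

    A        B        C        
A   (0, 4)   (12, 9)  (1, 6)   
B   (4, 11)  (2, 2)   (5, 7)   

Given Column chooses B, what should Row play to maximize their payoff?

A

With Column fixed at B, Row's payoffs are: A → 12, B → 2.
The maximum is 12, achieved by A.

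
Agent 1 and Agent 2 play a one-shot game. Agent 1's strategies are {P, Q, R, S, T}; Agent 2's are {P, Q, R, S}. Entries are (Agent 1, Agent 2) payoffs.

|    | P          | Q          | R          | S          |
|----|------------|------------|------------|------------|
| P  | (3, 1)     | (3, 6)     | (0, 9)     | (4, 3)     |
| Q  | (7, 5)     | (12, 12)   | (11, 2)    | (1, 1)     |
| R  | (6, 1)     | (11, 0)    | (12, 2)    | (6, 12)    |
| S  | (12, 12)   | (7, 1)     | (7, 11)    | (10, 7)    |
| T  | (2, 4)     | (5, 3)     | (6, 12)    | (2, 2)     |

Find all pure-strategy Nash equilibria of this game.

Check mutual best responses: a cell is a NE iff neither player can gain by unilaterally deviating.
Agent 1's best responses — vs P: S (payoff 12); vs Q: Q (payoff 12); vs R: R (payoff 12); vs S: S (payoff 10).
Agent 2's best responses — vs P: R (payoff 9); vs Q: Q (payoff 12); vs R: S (payoff 12); vs S: P (payoff 12); vs T: R (payoff 12).
Mutual best responses occur at (Q, Q) and (S, P); at each, neither player gains by switching.

(Q, Q) and (S, P)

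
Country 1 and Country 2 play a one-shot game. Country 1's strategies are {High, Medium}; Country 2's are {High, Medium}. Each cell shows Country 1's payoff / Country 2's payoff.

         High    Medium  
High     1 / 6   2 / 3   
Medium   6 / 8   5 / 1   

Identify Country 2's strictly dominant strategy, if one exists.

High

A strategy is strictly dominant if it gives Country 2 a strictly higher payoff than every other strategy, against every choice by the opponent.
High strictly dominates: vs High: 6 > 3; vs Medium: 8 > 1.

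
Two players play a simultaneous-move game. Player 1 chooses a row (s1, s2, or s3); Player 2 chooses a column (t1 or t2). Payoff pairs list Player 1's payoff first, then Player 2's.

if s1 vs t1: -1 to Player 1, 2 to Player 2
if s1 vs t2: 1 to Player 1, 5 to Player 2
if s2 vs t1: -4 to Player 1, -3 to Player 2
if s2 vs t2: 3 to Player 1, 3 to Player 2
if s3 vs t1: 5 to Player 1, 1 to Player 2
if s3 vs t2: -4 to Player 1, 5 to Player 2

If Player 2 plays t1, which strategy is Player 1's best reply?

s3

With Player 2 fixed at t1, Player 1's payoffs are: s1 → -1, s2 → -4, s3 → 5.
The maximum is 5, achieved by s3.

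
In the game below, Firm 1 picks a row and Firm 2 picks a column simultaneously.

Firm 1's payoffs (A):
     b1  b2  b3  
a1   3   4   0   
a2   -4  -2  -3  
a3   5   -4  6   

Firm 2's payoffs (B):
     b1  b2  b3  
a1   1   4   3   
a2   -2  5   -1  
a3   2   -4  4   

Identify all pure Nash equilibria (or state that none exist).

Find each player's best response to every opponent strategy; NE are the intersections.
Firm 1's best responses — vs b1: a3 (payoff 5); vs b2: a1 (payoff 4); vs b3: a3 (payoff 6).
Firm 2's best responses — vs a1: b2 (payoff 4); vs a2: b2 (payoff 5); vs a3: b3 (payoff 4).
Mutual best responses occur at (a1, b2) and (a3, b3); at each, neither player gains by switching.

(a1, b2) and (a3, b3)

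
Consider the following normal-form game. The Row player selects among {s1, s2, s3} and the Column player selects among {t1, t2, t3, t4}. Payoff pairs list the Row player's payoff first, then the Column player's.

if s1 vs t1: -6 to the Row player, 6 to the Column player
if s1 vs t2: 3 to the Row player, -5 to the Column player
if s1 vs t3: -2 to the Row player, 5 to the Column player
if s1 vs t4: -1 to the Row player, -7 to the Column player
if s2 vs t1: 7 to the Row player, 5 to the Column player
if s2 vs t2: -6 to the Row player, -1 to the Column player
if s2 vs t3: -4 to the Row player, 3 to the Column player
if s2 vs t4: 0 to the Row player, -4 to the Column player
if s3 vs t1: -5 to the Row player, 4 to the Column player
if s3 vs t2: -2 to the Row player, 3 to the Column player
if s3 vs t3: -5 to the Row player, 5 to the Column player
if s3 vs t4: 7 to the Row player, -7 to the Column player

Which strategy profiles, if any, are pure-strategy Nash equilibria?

A profile is a Nash equilibrium when each player is best-responding to the other.
The Row player's best responses — vs t1: s2 (payoff 7); vs t2: s1 (payoff 3); vs t3: s1 (payoff -2); vs t4: s3 (payoff 7).
The Column player's best responses — vs s1: t1 (payoff 6); vs s2: t1 (payoff 5); vs s3: t3 (payoff 5).
The only mutual best response is (s2, t1); neither player gains by switching there.

(s2, t1)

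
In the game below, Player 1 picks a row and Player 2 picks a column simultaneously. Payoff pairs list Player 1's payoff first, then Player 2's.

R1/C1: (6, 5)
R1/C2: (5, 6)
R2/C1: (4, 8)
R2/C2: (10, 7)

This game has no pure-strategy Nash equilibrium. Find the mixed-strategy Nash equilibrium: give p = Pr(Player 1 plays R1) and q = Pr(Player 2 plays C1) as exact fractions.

In a mixed NE each player is indifferent between their pure strategies, so the opponent's mix sets the indifference.
Player 2 indifferent between C1 and C2: p·5 + (1−p)·8 = p·6 + (1−p)·7 ⟹ 8 + (-3)p = 7 + (-1)p ⟹ p = 1/2.
Player 1 indifferent between R1 and R2: q·6 + (1−q)·5 = q·4 + (1−q)·10 ⟹ 5 + 1q = 10 + (-6)q ⟹ q = 5/7.

p = 1/2, q = 5/7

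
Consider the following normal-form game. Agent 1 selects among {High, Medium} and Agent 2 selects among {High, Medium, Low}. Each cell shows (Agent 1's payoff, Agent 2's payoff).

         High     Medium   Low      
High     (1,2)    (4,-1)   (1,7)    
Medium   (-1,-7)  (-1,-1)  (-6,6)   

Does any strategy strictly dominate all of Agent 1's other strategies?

Check whether one of Agent 1's strategies beats all alternatives regardless of what the opponent does.
High strictly dominates: vs High: 1 > -1; vs Medium: 4 > -1; vs Low: 1 > -6.

High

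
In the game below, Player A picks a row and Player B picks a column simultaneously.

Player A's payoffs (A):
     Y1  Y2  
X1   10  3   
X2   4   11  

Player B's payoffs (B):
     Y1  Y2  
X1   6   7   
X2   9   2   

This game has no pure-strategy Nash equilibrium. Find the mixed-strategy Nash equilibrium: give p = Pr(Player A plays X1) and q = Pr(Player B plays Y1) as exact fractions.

p = 7/8, q = 4/7

Each player's mixing probability is pinned down by making the *other* player indifferent.
Player B indifferent between Y1 and Y2: p·6 + (1−p)·9 = p·7 + (1−p)·2 ⟹ 9 + (-3)p = 2 + 5p ⟹ p = 7/8.
Player A indifferent between X1 and X2: q·10 + (1−q)·3 = q·4 + (1−q)·11 ⟹ 3 + 7q = 11 + (-7)q ⟹ q = 4/7.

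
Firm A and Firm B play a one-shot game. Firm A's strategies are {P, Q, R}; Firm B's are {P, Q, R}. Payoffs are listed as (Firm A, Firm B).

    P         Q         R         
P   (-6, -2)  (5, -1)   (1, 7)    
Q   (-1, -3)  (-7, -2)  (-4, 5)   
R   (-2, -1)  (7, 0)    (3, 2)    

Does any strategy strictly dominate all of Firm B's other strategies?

Check whether one of Firm B's strategies beats all alternatives regardless of what the opponent does.
R strictly dominates: vs P: 7 > each of {-2, -1}; vs Q: 5 > each of {-3, -2}; vs R: 2 > each of {-1, 0}.

R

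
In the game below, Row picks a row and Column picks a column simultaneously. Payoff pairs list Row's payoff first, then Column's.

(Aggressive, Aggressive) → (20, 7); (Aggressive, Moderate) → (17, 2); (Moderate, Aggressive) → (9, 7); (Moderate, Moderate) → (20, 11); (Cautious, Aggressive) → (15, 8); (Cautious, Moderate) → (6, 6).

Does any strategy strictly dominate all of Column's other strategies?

Check whether one of Column's strategies beats all alternatives regardless of what the opponent does.
Aggressive is not dominant: against Moderate, Moderate gives 11 > 7.
Moderate is not dominant: against Aggressive, Aggressive gives 7 > 2.
No single strategy is best against every opponent action.

No strictly dominant strategy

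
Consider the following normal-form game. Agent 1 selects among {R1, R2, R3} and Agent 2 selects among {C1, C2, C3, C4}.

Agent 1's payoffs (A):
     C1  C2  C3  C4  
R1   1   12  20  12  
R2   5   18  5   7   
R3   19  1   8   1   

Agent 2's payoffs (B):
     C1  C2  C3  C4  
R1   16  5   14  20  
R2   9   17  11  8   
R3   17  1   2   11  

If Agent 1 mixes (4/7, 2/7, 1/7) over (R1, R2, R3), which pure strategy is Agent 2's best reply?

Agent 2's best reply maximizes expected payoff against the mix.
C1: (4/7)·16 + (2/7)·9 + (1/7)·17 = 99/7
C2: (4/7)·5 + (2/7)·17 + (1/7)·1 = 55/7
C3: (4/7)·14 + (2/7)·11 + (1/7)·2 = 80/7
C4: (4/7)·20 + (2/7)·8 + (1/7)·11 = 107/7
Highest expected payoff is 107/7, from C4.

C4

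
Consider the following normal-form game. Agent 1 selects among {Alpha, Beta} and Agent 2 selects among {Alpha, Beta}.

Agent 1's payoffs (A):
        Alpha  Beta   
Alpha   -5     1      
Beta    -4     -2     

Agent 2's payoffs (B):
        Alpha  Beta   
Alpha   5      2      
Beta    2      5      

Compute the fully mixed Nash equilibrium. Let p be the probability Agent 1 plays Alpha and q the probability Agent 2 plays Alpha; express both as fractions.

Each player's mixing probability is pinned down by making the *other* player indifferent.
Agent 2 indifferent between Alpha and Beta: p·5 + (1−p)·2 = p·2 + (1−p)·5 ⟹ 2 + 3p = 5 + (-3)p ⟹ p = 1/2.
Agent 1 indifferent between Alpha and Beta: q·(-5) + (1−q)·1 = q·(-4) + (1−q)·(-2) ⟹ 1 + (-6)q = (-2) + (-2)q ⟹ q = 3/4.

p = 1/2, q = 3/4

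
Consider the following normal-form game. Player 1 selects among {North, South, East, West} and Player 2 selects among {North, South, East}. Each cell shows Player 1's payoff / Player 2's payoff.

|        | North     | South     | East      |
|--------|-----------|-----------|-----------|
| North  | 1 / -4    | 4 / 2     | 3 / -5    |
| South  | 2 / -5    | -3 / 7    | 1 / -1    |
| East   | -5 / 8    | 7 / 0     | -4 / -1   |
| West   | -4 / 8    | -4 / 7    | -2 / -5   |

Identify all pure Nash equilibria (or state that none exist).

A profile is a Nash equilibrium when each player is best-responding to the other.
Player 1's best responses — vs North: South (payoff 2); vs South: East (payoff 7); vs East: North (payoff 3).
Player 2's best responses — vs North: South (payoff 2); vs South: South (payoff 7); vs East: North (payoff 8); vs West: North (payoff 8).
No cell has both players best-responding. For instance, Player 1's best reply to North is South, but against South Player 2 prefers South over North.

There is no pure-strategy Nash equilibrium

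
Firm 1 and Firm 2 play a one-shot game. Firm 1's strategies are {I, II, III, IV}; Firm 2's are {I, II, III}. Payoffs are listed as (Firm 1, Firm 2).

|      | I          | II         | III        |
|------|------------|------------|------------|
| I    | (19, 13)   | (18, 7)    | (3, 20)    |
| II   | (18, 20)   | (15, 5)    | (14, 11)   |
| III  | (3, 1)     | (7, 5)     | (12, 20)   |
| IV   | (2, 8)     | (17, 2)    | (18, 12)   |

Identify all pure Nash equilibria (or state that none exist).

Check mutual best responses: a cell is a NE iff neither player can gain by unilaterally deviating.
Firm 1's best responses — vs I: I (payoff 19); vs II: I (payoff 18); vs III: IV (payoff 18).
Firm 2's best responses — vs I: III (payoff 20); vs II: I (payoff 20); vs III: III (payoff 20); vs IV: III (payoff 12).
The only mutual best response is (IV, III); neither player gains by switching there.

(IV, III)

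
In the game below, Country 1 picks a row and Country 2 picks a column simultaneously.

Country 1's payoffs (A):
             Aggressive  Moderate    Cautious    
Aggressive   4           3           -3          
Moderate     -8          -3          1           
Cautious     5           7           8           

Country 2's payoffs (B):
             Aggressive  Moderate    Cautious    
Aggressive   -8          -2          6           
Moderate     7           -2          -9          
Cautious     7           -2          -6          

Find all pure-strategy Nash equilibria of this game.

Check mutual best responses: a cell is a NE iff neither player can gain by unilaterally deviating.
Country 1's best responses — vs Aggressive: Cautious (payoff 5); vs Moderate: Cautious (payoff 7); vs Cautious: Cautious (payoff 8).
Country 2's best responses — vs Aggressive: Cautious (payoff 6); vs Moderate: Aggressive (payoff 7); vs Cautious: Aggressive (payoff 7).
The only mutual best response is (Cautious, Aggressive); neither player gains by switching there.

(Cautious, Aggressive)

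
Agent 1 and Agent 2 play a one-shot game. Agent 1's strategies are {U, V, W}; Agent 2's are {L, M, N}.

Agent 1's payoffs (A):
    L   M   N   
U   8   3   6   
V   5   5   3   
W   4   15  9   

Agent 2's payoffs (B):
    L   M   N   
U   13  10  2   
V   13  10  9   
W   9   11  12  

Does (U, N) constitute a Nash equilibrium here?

Holding Agent 2 at N: Agent 1 gets 6 from U but could get 9 by switching to W. Agent 1 has a profitable deviation.

No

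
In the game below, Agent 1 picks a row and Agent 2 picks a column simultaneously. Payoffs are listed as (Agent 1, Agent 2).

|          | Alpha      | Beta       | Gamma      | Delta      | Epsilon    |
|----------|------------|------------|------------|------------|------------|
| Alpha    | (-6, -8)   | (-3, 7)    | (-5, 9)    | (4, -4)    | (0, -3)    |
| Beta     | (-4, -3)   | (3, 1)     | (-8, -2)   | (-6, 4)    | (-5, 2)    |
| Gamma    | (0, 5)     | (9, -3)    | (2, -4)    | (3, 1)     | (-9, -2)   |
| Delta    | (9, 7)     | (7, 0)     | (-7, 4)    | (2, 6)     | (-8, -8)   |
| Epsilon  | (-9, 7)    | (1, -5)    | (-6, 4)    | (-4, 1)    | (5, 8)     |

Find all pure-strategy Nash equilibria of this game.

Find each player's best response to every opponent strategy; NE are the intersections.
Agent 1's best responses — vs Alpha: Delta (payoff 9); vs Beta: Gamma (payoff 9); vs Gamma: Gamma (payoff 2); vs Delta: Alpha (payoff 4); vs Epsilon: Epsilon (payoff 5).
Agent 2's best responses — vs Alpha: Gamma (payoff 9); vs Beta: Delta (payoff 4); vs Gamma: Alpha (payoff 5); vs Delta: Alpha (payoff 7); vs Epsilon: Epsilon (payoff 8).
Mutual best responses occur at (Delta, Alpha) and (Epsilon, Epsilon); at each, neither player gains by switching.

(Delta, Alpha) and (Epsilon, Epsilon)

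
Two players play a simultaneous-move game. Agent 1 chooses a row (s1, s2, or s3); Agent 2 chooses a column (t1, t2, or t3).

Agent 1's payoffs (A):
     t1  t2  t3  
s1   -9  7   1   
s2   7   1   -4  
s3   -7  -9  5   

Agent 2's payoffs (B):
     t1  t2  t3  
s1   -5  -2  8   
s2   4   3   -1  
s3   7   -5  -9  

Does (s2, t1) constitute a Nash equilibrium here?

Holding Agent 2 at t1: Agent 1 gets 7 from s2, versus -9 from s1, -7 from s3. No profitable deviation for Agent 1.
Holding Agent 1 at s2: Agent 2 gets 4 from t1, versus 3 from t2, -1 from t3. No profitable deviation for Agent 2 either.

Yes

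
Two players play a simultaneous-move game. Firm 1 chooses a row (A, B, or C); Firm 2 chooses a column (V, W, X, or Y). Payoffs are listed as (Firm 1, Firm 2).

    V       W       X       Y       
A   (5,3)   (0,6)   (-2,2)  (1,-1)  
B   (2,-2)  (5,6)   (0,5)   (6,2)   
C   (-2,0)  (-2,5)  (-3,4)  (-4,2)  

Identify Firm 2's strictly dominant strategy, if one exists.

A strategy is strictly dominant if it gives Firm 2 a strictly higher payoff than every other strategy, against every choice by the opponent.
W strictly dominates: vs A: 6 > each of {3, 2, -1}; vs B: 6 > each of {-2, 5, 2}; vs C: 5 > each of {0, 4, 2}.

W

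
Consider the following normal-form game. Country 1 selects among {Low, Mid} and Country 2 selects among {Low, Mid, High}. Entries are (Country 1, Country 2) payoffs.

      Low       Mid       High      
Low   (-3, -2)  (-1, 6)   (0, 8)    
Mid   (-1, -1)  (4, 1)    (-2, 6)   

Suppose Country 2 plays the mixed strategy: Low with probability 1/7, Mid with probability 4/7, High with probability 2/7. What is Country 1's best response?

Compute Country 1's expected payoff from each pure strategy against the given mix.
Low: (1/7)·(-3) + (4/7)·(-1) + (2/7)·0 = -1
Mid: (1/7)·(-1) + (4/7)·4 + (2/7)·(-2) = 11/7
Highest expected payoff is 11/7, from Mid.

Mid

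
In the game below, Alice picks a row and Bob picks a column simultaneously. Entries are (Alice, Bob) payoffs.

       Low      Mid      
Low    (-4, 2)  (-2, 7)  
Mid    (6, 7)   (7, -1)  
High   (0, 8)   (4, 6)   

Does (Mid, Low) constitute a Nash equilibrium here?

Yes

Holding Bob at Low: Alice gets 6 from Mid, versus -4 from Low, 0 from High. No profitable deviation for Alice.
Holding Alice at Mid: Bob gets 7 from Low, versus -1 from Mid. No profitable deviation for Bob either.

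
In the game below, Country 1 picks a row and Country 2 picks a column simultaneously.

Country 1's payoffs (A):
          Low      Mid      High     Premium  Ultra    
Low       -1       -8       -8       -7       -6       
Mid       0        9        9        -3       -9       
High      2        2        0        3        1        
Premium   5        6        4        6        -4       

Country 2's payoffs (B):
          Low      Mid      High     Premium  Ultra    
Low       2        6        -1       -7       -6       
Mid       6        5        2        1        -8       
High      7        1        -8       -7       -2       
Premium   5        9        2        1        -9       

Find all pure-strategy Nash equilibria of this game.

A profile is a Nash equilibrium when each player is best-responding to the other.
Country 1's best responses — vs Low: Premium (payoff 5); vs Mid: Mid (payoff 9); vs High: Mid (payoff 9); vs Premium: Premium (payoff 6); vs Ultra: High (payoff 1).
Country 2's best responses — vs Low: Mid (payoff 6); vs Mid: Low (payoff 6); vs High: Low (payoff 7); vs Premium: Mid (payoff 9).
No cell has both players best-responding. For instance, Country 1's best reply to Mid is Mid, but against Mid Country 2 prefers Low over Mid.

No pure-strategy Nash equilibrium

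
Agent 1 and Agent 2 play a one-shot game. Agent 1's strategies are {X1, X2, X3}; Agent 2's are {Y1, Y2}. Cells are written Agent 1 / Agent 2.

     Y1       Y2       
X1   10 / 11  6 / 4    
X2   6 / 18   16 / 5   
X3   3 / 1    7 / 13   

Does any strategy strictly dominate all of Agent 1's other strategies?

No strictly dominant strategy

A strategy is strictly dominant if it gives Agent 1 a strictly higher payoff than every other strategy, against every choice by the opponent.
X1 is not dominant: against Y2, X2 gives 16 > 6.
X2 is not dominant: against Y1, X1 gives 10 > 6.
X3 is not dominant: against Y1, X1 gives 10 > 3.
No single strategy is best against every opponent action.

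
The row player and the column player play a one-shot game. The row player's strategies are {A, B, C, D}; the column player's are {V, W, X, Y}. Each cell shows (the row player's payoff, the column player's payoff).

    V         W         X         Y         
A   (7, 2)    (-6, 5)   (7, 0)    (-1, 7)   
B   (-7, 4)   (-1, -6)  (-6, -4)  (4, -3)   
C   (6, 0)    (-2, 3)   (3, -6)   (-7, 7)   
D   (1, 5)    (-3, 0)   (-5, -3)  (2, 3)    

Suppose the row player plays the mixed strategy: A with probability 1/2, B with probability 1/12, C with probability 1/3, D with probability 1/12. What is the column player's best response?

Y

The column player's best reply maximizes expected payoff against the mix.
V: (1/2)·2 + (1/12)·4 + (1/3)·0 + (1/12)·5 = 7/4
W: (1/2)·5 + (1/12)·(-6) + (1/3)·3 + (1/12)·0 = 3
X: (1/2)·0 + (1/12)·(-4) + (1/3)·(-6) + (1/12)·(-3) = -31/12
Y: (1/2)·7 + (1/12)·(-3) + (1/3)·7 + (1/12)·3 = 35/6
Highest expected payoff is 35/6, from Y.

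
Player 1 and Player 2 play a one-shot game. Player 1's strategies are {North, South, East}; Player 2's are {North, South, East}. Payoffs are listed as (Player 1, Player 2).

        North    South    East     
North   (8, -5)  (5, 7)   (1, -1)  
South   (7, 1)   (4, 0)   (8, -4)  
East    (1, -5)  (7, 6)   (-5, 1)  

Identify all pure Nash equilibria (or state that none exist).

(East, South)

Check mutual best responses: a cell is a NE iff neither player can gain by unilaterally deviating.
Player 1's best responses — vs North: North (payoff 8); vs South: East (payoff 7); vs East: South (payoff 8).
Player 2's best responses — vs North: South (payoff 7); vs South: North (payoff 1); vs East: South (payoff 6).
The only mutual best response is (East, South); neither player gains by switching there.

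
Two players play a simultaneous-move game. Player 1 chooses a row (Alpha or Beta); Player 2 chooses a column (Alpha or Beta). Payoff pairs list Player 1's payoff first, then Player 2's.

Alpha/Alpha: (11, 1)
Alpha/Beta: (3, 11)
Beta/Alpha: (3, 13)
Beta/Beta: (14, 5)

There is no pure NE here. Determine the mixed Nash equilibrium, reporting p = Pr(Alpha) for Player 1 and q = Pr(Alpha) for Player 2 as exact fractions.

In a mixed NE each player is indifferent between their pure strategies, so the opponent's mix sets the indifference.
Player 2 indifferent between Alpha and Beta: p·1 + (1−p)·13 = p·11 + (1−p)·5 ⟹ 13 + (-12)p = 5 + 6p ⟹ p = 4/9.
Player 1 indifferent between Alpha and Beta: q·11 + (1−q)·3 = q·3 + (1−q)·14 ⟹ 3 + 8q = 14 + (-11)q ⟹ q = 11/19.

p = 4/9, q = 11/19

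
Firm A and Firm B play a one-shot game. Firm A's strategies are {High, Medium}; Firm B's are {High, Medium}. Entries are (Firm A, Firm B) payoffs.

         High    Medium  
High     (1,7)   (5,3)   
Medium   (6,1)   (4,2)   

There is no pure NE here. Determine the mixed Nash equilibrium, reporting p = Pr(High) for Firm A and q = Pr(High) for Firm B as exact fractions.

In a mixed NE each player is indifferent between their pure strategies, so the opponent's mix sets the indifference.
Firm B indifferent between High and Medium: p·7 + (1−p)·1 = p·3 + (1−p)·2 ⟹ 1 + 6p = 2 + 1p ⟹ p = 1/5.
Firm A indifferent between High and Medium: q·1 + (1−q)·5 = q·6 + (1−q)·4 ⟹ 5 + (-4)q = 4 + 2q ⟹ q = 1/6.

p = 1/5, q = 1/6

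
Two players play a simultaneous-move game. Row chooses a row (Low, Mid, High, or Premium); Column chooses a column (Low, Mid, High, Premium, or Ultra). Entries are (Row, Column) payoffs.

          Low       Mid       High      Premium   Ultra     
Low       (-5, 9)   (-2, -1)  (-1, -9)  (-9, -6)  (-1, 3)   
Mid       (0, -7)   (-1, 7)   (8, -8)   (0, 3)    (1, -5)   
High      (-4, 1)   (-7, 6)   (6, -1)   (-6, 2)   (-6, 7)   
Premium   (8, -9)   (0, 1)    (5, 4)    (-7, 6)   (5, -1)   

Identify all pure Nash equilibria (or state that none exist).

A profile is a Nash equilibrium when each player is best-responding to the other.
Row's best responses — vs Low: Premium (payoff 8); vs Mid: Premium (payoff 0); vs High: Mid (payoff 8); vs Premium: Mid (payoff 0); vs Ultra: Premium (payoff 5).
Column's best responses — vs Low: Low (payoff 9); vs Mid: Mid (payoff 7); vs High: Ultra (payoff 7); vs Premium: Premium (payoff 6).
No cell has both players best-responding. For instance, Row's best reply to Mid is Premium, but against Premium Column prefers Premium over Mid.

There is no pure-strategy Nash equilibrium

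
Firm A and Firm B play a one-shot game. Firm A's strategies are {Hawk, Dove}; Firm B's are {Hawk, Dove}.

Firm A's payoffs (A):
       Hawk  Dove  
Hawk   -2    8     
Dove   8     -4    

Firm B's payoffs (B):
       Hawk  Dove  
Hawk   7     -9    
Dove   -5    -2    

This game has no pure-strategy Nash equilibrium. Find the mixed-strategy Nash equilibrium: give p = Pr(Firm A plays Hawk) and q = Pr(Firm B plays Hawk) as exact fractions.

In a mixed NE each player is indifferent between their pure strategies, so the opponent's mix sets the indifference.
Firm B indifferent between Hawk and Dove: p·7 + (1−p)·(-5) = p·(-9) + (1−p)·(-2) ⟹ (-5) + 12p = (-2) + (-7)p ⟹ p = 3/19.
Firm A indifferent between Hawk and Dove: q·(-2) + (1−q)·8 = q·8 + (1−q)·(-4) ⟹ 8 + (-10)q = (-4) + 12q ⟹ q = 6/11.

p = 3/19, q = 6/11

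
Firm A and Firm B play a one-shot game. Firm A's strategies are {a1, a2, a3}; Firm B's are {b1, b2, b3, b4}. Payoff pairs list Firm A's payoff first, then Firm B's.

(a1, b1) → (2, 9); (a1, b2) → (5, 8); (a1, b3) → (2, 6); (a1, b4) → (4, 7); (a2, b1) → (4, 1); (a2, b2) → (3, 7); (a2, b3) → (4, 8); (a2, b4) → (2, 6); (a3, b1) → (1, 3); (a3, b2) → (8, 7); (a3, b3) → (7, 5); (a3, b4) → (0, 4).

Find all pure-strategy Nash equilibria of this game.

(a3, b2)

A profile is a Nash equilibrium when each player is best-responding to the other.
Firm A's best responses — vs b1: a2 (payoff 4); vs b2: a3 (payoff 8); vs b3: a3 (payoff 7); vs b4: a1 (payoff 4).
Firm B's best responses — vs a1: b1 (payoff 9); vs a2: b3 (payoff 8); vs a3: b2 (payoff 7).
The only mutual best response is (a3, b2); neither player gains by switching there.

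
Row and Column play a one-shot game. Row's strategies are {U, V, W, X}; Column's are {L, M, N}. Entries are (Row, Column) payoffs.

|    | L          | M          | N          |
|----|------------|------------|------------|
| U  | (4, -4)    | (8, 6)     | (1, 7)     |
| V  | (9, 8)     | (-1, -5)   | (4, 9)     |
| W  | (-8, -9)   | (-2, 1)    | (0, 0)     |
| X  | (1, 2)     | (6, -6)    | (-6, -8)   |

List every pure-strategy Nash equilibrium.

(V, N)

Check mutual best responses: a cell is a NE iff neither player can gain by unilaterally deviating.
Row's best responses — vs L: V (payoff 9); vs M: U (payoff 8); vs N: V (payoff 4).
Column's best responses — vs U: N (payoff 7); vs V: N (payoff 9); vs W: M (payoff 1); vs X: L (payoff 2).
The only mutual best response is (V, N); neither player gains by switching there.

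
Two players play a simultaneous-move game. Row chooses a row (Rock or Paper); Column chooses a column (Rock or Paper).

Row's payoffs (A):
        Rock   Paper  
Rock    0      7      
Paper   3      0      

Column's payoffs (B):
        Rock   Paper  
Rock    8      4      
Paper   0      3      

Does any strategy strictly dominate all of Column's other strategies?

A strategy is strictly dominant if it gives Column a strictly higher payoff than every other strategy, against every choice by the opponent.
Rock is not dominant: against Paper, Paper gives 3 > 0.
Paper is not dominant: against Rock, Rock gives 8 > 4.
No single strategy is best against every opponent action.

No strictly dominant strategy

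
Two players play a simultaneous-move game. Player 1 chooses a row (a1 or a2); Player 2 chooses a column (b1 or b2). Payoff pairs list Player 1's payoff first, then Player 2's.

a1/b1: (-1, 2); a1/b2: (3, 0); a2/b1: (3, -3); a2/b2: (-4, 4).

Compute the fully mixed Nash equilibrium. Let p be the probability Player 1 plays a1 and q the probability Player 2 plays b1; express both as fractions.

p = 7/9, q = 7/11

Each player's mixing probability is pinned down by making the *other* player indifferent.
Player 2 indifferent between b1 and b2: p·2 + (1−p)·(-3) = p·0 + (1−p)·4 ⟹ (-3) + 5p = 4 + (-4)p ⟹ p = 7/9.
Player 1 indifferent between a1 and a2: q·(-1) + (1−q)·3 = q·3 + (1−q)·(-4) ⟹ 3 + (-4)q = (-4) + 7q ⟹ q = 7/11.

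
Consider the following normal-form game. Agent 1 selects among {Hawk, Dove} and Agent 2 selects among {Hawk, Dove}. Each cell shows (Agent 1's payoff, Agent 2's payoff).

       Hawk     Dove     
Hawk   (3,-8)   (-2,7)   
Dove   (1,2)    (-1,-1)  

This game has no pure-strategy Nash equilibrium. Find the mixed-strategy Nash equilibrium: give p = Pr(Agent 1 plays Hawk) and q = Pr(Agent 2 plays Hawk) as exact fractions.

Each player's mixing probability is pinned down by making the *other* player indifferent.
Agent 2 indifferent between Hawk and Dove: p·(-8) + (1−p)·2 = p·7 + (1−p)·(-1) ⟹ 2 + (-10)p = (-1) + 8p ⟹ p = 1/6.
Agent 1 indifferent between Hawk and Dove: q·3 + (1−q)·(-2) = q·1 + (1−q)·(-1) ⟹ (-2) + 5q = (-1) + 2q ⟹ q = 1/3.

p = 1/6, q = 1/3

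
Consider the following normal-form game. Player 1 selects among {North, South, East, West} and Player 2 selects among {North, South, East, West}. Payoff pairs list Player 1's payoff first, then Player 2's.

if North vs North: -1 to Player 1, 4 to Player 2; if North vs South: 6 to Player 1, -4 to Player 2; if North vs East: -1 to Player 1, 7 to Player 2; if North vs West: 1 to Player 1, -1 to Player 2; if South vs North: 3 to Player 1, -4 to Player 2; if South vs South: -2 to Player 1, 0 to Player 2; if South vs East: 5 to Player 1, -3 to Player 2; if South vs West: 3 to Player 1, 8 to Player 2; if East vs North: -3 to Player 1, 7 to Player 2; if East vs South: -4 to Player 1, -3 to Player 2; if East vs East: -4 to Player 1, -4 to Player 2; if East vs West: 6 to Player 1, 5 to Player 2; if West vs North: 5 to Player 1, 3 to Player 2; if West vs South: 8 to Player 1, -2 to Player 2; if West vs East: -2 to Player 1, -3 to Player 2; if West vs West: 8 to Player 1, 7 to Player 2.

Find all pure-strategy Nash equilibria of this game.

A profile is a Nash equilibrium when each player is best-responding to the other.
Player 1's best responses — vs North: West (payoff 5); vs South: West (payoff 8); vs East: South (payoff 5); vs West: West (payoff 8).
Player 2's best responses — vs North: East (payoff 7); vs South: West (payoff 8); vs East: North (payoff 7); vs West: West (payoff 7).
The only mutual best response is (West, West); neither player gains by switching there.

(West, West)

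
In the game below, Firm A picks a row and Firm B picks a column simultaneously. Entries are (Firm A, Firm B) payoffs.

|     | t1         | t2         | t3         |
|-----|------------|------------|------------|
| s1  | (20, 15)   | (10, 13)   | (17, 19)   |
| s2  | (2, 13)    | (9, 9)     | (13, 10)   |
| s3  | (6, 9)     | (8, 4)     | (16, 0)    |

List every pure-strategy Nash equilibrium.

(s1, t3)

Check mutual best responses: a cell is a NE iff neither player can gain by unilaterally deviating.
Firm A's best responses — vs t1: s1 (payoff 20); vs t2: s1 (payoff 10); vs t3: s1 (payoff 17).
Firm B's best responses — vs s1: t3 (payoff 19); vs s2: t1 (payoff 13); vs s3: t1 (payoff 9).
The only mutual best response is (s1, t3); neither player gains by switching there.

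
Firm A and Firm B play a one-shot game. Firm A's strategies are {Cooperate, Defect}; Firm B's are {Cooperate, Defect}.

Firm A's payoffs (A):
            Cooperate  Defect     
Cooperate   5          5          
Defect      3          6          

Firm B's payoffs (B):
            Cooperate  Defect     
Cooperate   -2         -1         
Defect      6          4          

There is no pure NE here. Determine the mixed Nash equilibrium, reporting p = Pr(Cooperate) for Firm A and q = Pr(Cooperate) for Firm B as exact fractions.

p = 2/3, q = 1/3

In a mixed NE each player is indifferent between their pure strategies, so the opponent's mix sets the indifference.
Firm B indifferent between Cooperate and Defect: p·(-2) + (1−p)·6 = p·(-1) + (1−p)·4 ⟹ 6 + (-8)p = 4 + (-5)p ⟹ p = 2/3.
Firm A indifferent between Cooperate and Defect: q·5 + (1−q)·5 = q·3 + (1−q)·6 ⟹ 5 + 0q = 6 + (-3)q ⟹ q = 1/3.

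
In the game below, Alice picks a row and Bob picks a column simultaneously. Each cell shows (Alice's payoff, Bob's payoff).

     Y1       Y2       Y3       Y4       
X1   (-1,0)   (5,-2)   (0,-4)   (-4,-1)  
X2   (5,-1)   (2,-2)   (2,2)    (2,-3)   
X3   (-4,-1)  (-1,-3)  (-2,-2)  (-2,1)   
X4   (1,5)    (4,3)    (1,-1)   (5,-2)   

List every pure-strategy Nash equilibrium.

(X2, Y3)

Find each player's best response to every opponent strategy; NE are the intersections.
Alice's best responses — vs Y1: X2 (payoff 5); vs Y2: X1 (payoff 5); vs Y3: X2 (payoff 2); vs Y4: X4 (payoff 5).
Bob's best responses — vs X1: Y1 (payoff 0); vs X2: Y3 (payoff 2); vs X3: Y4 (payoff 1); vs X4: Y1 (payoff 5).
The only mutual best response is (X2, Y3); neither player gains by switching there.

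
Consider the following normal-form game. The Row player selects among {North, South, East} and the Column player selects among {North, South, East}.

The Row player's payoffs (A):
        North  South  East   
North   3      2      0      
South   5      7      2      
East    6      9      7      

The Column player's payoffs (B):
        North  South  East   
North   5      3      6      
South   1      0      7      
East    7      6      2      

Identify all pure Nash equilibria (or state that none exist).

(East, North)

Check mutual best responses: a cell is a NE iff neither player can gain by unilaterally deviating.
The Row player's best responses — vs North: East (payoff 6); vs South: East (payoff 9); vs East: East (payoff 7).
The Column player's best responses — vs North: East (payoff 6); vs South: East (payoff 7); vs East: North (payoff 7).
The only mutual best response is (East, North); neither player gains by switching there.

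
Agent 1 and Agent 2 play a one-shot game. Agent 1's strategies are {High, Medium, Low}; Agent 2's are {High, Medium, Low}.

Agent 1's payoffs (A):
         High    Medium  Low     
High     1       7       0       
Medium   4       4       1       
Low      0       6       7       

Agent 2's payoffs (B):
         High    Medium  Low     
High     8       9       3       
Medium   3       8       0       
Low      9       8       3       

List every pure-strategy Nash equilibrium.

A profile is a Nash equilibrium when each player is best-responding to the other.
Agent 1's best responses — vs High: Medium (payoff 4); vs Medium: High (payoff 7); vs Low: Low (payoff 7).
Agent 2's best responses — vs High: Medium (payoff 9); vs Medium: Medium (payoff 8); vs Low: High (payoff 9).
The only mutual best response is (High, Medium); neither player gains by switching there.

(High, Medium)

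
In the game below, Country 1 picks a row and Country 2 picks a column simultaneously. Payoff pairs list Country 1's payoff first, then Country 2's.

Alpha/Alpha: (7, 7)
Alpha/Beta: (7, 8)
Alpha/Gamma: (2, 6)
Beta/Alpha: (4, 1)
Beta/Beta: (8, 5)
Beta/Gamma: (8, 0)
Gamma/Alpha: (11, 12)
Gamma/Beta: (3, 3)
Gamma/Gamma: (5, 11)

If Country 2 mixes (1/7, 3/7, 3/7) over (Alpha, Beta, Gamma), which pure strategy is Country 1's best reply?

Compute Country 1's expected payoff from each pure strategy against the given mix.
Alpha: (1/7)·7 + (3/7)·7 + (3/7)·2 = 34/7
Beta: (1/7)·4 + (3/7)·8 + (3/7)·8 = 52/7
Gamma: (1/7)·11 + (3/7)·3 + (3/7)·5 = 5
Highest expected payoff is 52/7, from Beta.

Beta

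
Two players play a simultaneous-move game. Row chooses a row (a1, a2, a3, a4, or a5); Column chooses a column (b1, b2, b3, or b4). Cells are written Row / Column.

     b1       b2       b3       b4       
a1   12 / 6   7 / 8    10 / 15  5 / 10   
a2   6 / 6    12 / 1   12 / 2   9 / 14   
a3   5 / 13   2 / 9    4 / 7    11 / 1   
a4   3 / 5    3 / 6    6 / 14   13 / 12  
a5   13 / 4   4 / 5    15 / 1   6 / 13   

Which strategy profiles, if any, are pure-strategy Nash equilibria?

There is no pure-strategy Nash equilibrium

Find each player's best response to every opponent strategy; NE are the intersections.
Row's best responses — vs b1: a5 (payoff 13); vs b2: a2 (payoff 12); vs b3: a5 (payoff 15); vs b4: a4 (payoff 13).
Column's best responses — vs a1: b3 (payoff 15); vs a2: b4 (payoff 14); vs a3: b1 (payoff 13); vs a4: b3 (payoff 14); vs a5: b4 (payoff 13).
No cell has both players best-responding. For instance, Row's best reply to b1 is a5, but against a5 Column prefers b4 over b1.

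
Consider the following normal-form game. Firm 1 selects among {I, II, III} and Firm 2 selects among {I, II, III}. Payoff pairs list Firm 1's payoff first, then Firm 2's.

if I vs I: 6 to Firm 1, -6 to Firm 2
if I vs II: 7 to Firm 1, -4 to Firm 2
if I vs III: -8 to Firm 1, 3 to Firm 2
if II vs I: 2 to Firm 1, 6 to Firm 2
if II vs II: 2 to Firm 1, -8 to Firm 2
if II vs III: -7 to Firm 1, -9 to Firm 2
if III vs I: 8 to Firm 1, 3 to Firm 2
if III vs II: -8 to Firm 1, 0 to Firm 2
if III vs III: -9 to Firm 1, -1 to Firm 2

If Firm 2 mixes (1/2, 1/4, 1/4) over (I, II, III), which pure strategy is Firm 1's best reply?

I

Compute Firm 1's expected payoff from each pure strategy against the given mix.
I: (1/2)·6 + (1/4)·7 + (1/4)·(-8) = 11/4
II: (1/2)·2 + (1/4)·2 + (1/4)·(-7) = -1/4
III: (1/2)·8 + (1/4)·(-8) + (1/4)·(-9) = -1/4
Highest expected payoff is 11/4, from I.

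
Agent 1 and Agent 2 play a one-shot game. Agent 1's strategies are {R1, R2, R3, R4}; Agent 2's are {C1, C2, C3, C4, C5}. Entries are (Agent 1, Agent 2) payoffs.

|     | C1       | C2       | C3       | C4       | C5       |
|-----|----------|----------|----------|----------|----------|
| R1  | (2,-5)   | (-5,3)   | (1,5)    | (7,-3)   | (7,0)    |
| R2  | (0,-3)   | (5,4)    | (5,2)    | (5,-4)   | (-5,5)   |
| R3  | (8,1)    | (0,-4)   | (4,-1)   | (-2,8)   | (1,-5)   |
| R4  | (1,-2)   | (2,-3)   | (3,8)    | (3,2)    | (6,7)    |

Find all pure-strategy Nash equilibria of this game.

Find each player's best response to every opponent strategy; NE are the intersections.
Agent 1's best responses — vs C1: R3 (payoff 8); vs C2: R2 (payoff 5); vs C3: R2 (payoff 5); vs C4: R1 (payoff 7); vs C5: R1 (payoff 7).
Agent 2's best responses — vs R1: C3 (payoff 5); vs R2: C5 (payoff 5); vs R3: C4 (payoff 8); vs R4: C3 (payoff 8).
No cell has both players best-responding. For instance, Agent 1's best reply to C3 is R2, but against R2 Agent 2 prefers C5 over C3.

No pure-strategy Nash equilibrium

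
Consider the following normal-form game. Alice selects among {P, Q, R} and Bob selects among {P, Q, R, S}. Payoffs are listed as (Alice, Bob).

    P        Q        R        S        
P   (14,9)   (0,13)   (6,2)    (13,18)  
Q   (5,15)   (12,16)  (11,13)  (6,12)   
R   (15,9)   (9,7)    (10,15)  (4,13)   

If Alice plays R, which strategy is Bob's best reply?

With Alice fixed at R, Bob's payoffs are: P → 9, Q → 7, R → 15, S → 13.
The maximum is 15, achieved by R.

R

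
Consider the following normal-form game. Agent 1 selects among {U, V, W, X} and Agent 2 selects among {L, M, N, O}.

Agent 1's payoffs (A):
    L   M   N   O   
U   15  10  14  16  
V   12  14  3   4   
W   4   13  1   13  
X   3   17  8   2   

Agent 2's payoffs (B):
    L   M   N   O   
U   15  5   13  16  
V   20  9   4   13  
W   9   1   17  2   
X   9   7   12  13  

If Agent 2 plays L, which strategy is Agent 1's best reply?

With Agent 2 fixed at L, Agent 1's payoffs are: U → 15, V → 12, W → 4, X → 3.
The maximum is 15, achieved by U.

U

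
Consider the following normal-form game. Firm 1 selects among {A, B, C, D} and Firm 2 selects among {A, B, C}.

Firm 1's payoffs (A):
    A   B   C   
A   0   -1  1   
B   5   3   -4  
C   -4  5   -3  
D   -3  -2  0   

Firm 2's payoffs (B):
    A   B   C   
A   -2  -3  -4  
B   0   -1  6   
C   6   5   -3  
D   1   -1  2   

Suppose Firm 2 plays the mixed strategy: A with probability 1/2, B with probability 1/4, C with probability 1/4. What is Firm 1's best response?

B

Firm 1's best reply maximizes expected payoff against the mix.
A: (1/2)·0 + (1/4)·(-1) + (1/4)·1 = 0
B: (1/2)·5 + (1/4)·3 + (1/4)·(-4) = 9/4
C: (1/2)·(-4) + (1/4)·5 + (1/4)·(-3) = -3/2
D: (1/2)·(-3) + (1/4)·(-2) + (1/4)·0 = -2
Highest expected payoff is 9/4, from B.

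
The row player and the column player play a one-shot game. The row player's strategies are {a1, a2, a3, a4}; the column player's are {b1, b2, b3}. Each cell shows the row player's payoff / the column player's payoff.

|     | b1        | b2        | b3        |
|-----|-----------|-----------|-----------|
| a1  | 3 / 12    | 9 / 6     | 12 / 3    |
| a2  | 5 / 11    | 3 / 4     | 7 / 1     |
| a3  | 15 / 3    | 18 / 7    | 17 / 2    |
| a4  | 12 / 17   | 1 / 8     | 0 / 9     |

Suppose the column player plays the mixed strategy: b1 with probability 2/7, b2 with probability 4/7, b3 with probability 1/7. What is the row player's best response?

a3

The row player's best reply maximizes expected payoff against the mix.
a1: (2/7)·3 + (4/7)·9 + (1/7)·12 = 54/7
a2: (2/7)·5 + (4/7)·3 + (1/7)·7 = 29/7
a3: (2/7)·15 + (4/7)·18 + (1/7)·17 = 17
a4: (2/7)·12 + (4/7)·1 + (1/7)·0 = 4
Highest expected payoff is 17, from a3.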